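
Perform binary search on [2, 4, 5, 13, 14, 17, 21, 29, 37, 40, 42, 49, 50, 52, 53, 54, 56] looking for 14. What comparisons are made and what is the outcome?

Binary search for 14 in [2, 4, 5, 13, 14, 17, 21, 29, 37, 40, 42, 49, 50, 52, 53, 54, 56]:

lo=0, hi=16, mid=8, arr[mid]=37 -> 37 > 14, search left half
lo=0, hi=7, mid=3, arr[mid]=13 -> 13 < 14, search right half
lo=4, hi=7, mid=5, arr[mid]=17 -> 17 > 14, search left half
lo=4, hi=4, mid=4, arr[mid]=14 -> Found target at index 4!

Binary search finds 14 at index 4 after 4 comparisons. The search repeatedly halves the search space by comparing with the middle element.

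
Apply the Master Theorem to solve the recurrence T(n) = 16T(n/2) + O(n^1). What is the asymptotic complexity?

Master Theorem for T(n) = 16T(n/2) + O(n^1):

a = 16, b = 2, c = 1
log_b(a) = log_2(16) = 4.0000

Case 1: c = 1 < log_2(16) = 4.0000
T(n) = O(n^(log_2 16)) = O(n^4)

For T(n) = 16T(n/2) + O(n^1): log_2(16) = 4.0000. This is Case 1 of the Master Theorem (c < log_b(a), work dominated by leaves), giving O(n^4).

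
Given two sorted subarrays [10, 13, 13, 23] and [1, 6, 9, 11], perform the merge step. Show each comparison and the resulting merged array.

Merging process:

Compare 10 vs 1: take 1 from right. Merged: [1]
Compare 10 vs 6: take 6 from right. Merged: [1, 6]
Compare 10 vs 9: take 9 from right. Merged: [1, 6, 9]
Compare 10 vs 11: take 10 from left. Merged: [1, 6, 9, 10]
Compare 13 vs 11: take 11 from right. Merged: [1, 6, 9, 10, 11]
Append remaining from left: [13, 13, 23]. Merged: [1, 6, 9, 10, 11, 13, 13, 23]

Final merged array: [1, 6, 9, 10, 11, 13, 13, 23]
Total comparisons: 5

The merged array is [1, 6, 9, 10, 11, 13, 13, 23], requiring 5 comparisons. The merge step runs in O(n) time where n is the total number of elements.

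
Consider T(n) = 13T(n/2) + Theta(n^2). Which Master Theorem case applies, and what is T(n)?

Master Theorem for T(n) = 13T(n/2) + O(n^2):

a = 13, b = 2, c = 2
log_b(a) = log_2(13) = 3.7004

Case 1: c = 2 < log_2(13) = 3.7004
T(n) = O(n^(log_2 13))

For T(n) = 13T(n/2) + O(n^2): log_2(13) = 3.7004. This is Case 1 of the Master Theorem (c < log_b(a), work dominated by leaves), giving O(n^(log_2 13)).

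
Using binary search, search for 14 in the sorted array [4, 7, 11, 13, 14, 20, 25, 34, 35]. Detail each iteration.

Binary search for 14 in [4, 7, 11, 13, 14, 20, 25, 34, 35]:

lo=0, hi=8, mid=4, arr[mid]=14 -> Found target at index 4!

Binary search finds 14 at index 4 after 1 comparisons. The search repeatedly halves the search space by comparing with the middle element.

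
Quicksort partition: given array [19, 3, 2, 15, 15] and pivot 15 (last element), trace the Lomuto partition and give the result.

Lomuto partition with pivot = 15:

Initial array: [19, 3, 2, 15, 15]

arr[0]=19 > 15: no swap
arr[1]=3 <= 15: swap with position 0, array becomes [3, 19, 2, 15, 15]
arr[2]=2 <= 15: swap with position 1, array becomes [3, 2, 19, 15, 15]
arr[3]=15 <= 15: swap with position 2, array becomes [3, 2, 15, 19, 15]

Place pivot at position 3: [3, 2, 15, 15, 19]
Pivot position: 3

After partitioning with pivot 15, the array becomes [3, 2, 15, 15, 19]. The pivot is placed at index 3. All elements to the left of the pivot are <= 15, and all elements to the right are > 15.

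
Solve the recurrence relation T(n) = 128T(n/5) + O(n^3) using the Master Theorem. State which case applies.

Master Theorem for T(n) = 128T(n/5) + O(n^3):

a = 128, b = 5, c = 3
log_b(a) = log_5(128) = 3.0147

Case 1: c = 3 < log_5(128) = 3.0147
T(n) = O(n^(log_5 128))

For T(n) = 128T(n/5) + O(n^3): log_5(128) = 3.0147. This is Case 1 of the Master Theorem (c < log_b(a), work dominated by leaves), giving O(n^(log_5 128)).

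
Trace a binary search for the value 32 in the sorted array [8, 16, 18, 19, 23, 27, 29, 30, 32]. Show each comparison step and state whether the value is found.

Binary search for 32 in [8, 16, 18, 19, 23, 27, 29, 30, 32]:

lo=0, hi=8, mid=4, arr[mid]=23 -> 23 < 32, search right half
lo=5, hi=8, mid=6, arr[mid]=29 -> 29 < 32, search right half
lo=7, hi=8, mid=7, arr[mid]=30 -> 30 < 32, search right half
lo=8, hi=8, mid=8, arr[mid]=32 -> Found target at index 8!

Binary search finds 32 at index 8 after 4 comparisons. The search repeatedly halves the search space by comparing with the middle element.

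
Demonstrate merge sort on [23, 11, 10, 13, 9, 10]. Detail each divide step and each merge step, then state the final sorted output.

Merge sort trace:

Split: [23, 11, 10, 13, 9, 10] -> [23, 11, 10] and [13, 9, 10]
  Split: [23, 11, 10] -> [23] and [11, 10]
    Split: [11, 10] -> [11] and [10]
    Merge: [11] + [10] -> [10, 11]
  Merge: [23] + [10, 11] -> [10, 11, 23]
  Split: [13, 9, 10] -> [13] and [9, 10]
    Split: [9, 10] -> [9] and [10]
    Merge: [9] + [10] -> [9, 10]
  Merge: [13] + [9, 10] -> [9, 10, 13]
Merge: [10, 11, 23] + [9, 10, 13] -> [9, 10, 10, 11, 13, 23]

Final sorted array: [9, 10, 10, 11, 13, 23]

The merge sort proceeds by recursively splitting the array and merging sorted halves.
After all merges, the sorted array is [9, 10, 10, 11, 13, 23].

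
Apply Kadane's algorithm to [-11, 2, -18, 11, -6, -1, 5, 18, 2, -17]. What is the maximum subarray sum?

Using Kadane's algorithm on [-11, 2, -18, 11, -6, -1, 5, 18, 2, -17]:

Scanning through the array:
Position 1 (value 2): max_ending_here = 2, max_so_far = 2
Position 2 (value -18): max_ending_here = -16, max_so_far = 2
Position 3 (value 11): max_ending_here = 11, max_so_far = 11
Position 4 (value -6): max_ending_here = 5, max_so_far = 11
Position 5 (value -1): max_ending_here = 4, max_so_far = 11
Position 6 (value 5): max_ending_here = 9, max_so_far = 11
Position 7 (value 18): max_ending_here = 27, max_so_far = 27
Position 8 (value 2): max_ending_here = 29, max_so_far = 29
Position 9 (value -17): max_ending_here = 12, max_so_far = 29

Maximum subarray: [11, -6, -1, 5, 18, 2]
Maximum sum: 29

The maximum subarray is [11, -6, -1, 5, 18, 2] with sum 29. This subarray runs from index 3 to index 8.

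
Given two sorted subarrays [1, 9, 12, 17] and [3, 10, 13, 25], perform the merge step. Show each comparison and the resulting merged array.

Merging process:

Compare 1 vs 3: take 1 from left. Merged: [1]
Compare 9 vs 3: take 3 from right. Merged: [1, 3]
Compare 9 vs 10: take 9 from left. Merged: [1, 3, 9]
Compare 12 vs 10: take 10 from right. Merged: [1, 3, 9, 10]
Compare 12 vs 13: take 12 from left. Merged: [1, 3, 9, 10, 12]
Compare 17 vs 13: take 13 from right. Merged: [1, 3, 9, 10, 12, 13]
Compare 17 vs 25: take 17 from left. Merged: [1, 3, 9, 10, 12, 13, 17]
Append remaining from right: [25]. Merged: [1, 3, 9, 10, 12, 13, 17, 25]

Final merged array: [1, 3, 9, 10, 12, 13, 17, 25]
Total comparisons: 7

The merged array is [1, 3, 9, 10, 12, 13, 17, 25], requiring 7 comparisons. The merge step runs in O(n) time where n is the total number of elements.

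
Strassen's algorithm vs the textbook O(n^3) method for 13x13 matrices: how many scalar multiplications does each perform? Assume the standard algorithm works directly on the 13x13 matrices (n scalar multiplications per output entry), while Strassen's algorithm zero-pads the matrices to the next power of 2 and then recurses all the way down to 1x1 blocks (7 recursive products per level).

Matrix multiplication for 13x13 matrices:

Strassen's algorithm requires power-of-2 dimensions. Pad 13x13 to 16x16 (next power of 2).

Standard algorithm: 13^3 = 2197 multiplications
Strassen's algorithm: 7^(log2(16)) = 7^4 = 2401 multiplications
Difference: 2197 - 2401 = -204 (Strassen uses MORE here due to padding overhead — for small or just-over-power-of-2 n, padding can outweigh the per-level savings)

Standard: 2197 multiplications (13^3). Strassen: 2401 multiplications (7^4, after padding to 16x16). Strassen reduces 8 recursive multiplications to 7 at each level.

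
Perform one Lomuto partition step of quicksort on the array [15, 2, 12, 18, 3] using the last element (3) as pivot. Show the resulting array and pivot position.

Lomuto partition with pivot = 3:

Initial array: [15, 2, 12, 18, 3]

arr[0]=15 > 3: no swap
arr[1]=2 <= 3: swap with position 0, array becomes [2, 15, 12, 18, 3]
arr[2]=12 > 3: no swap
arr[3]=18 > 3: no swap

Place pivot at position 1: [2, 3, 12, 18, 15]
Pivot position: 1

After partitioning with pivot 3, the array becomes [2, 3, 12, 18, 15]. The pivot is placed at index 1. All elements to the left of the pivot are <= 3, and all elements to the right are > 3.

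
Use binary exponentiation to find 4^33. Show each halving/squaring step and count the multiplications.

Computing 4^33 by squaring (build up from 4^1; each line after the first costs one multiplication):

4^1 = 4
4^2 = (4^1)^2 = 4^2 = 16
4^4 = (4^2)^2 = 16^2 = 256
4^8 = (4^4)^2 = 256^2 = 65536
4^16 = (4^8)^2 = 65536^2 = 4294967296
4^32 = (4^16)^2 = 4294967296^2 = 18446744073709551616
4^33 = 4 * 4^32 = 4 * 18446744073709551616 = 73786976294838206464

Result: 73786976294838206464
Multiplications needed: 6 (6 lines after 4^1)

4^33 = 73786976294838206464. Using exponentiation by squaring, this requires 6 multiplications. The key idea: if the exponent is even, square the half-power; if odd, multiply by the base once.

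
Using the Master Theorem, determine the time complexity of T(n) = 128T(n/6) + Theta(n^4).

Master Theorem for T(n) = 128T(n/6) + O(n^4):

a = 128, b = 6, c = 4
log_b(a) = log_6(128) = 2.7080

Case 3: c = 4 > log_6(128) = 2.7080
T(n) = O(n^4) = O(n^4)

For T(n) = 128T(n/6) + O(n^4): log_6(128) = 2.7080. This is Case 3 of the Master Theorem (c > log_b(a), work dominated by root), giving O(n^4).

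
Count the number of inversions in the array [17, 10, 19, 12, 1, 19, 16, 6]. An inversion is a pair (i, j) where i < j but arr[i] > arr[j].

Finding inversions in [17, 10, 19, 12, 1, 19, 16, 6]:

(0, 1): arr[0]=17 > arr[1]=10
(0, 3): arr[0]=17 > arr[3]=12
(0, 4): arr[0]=17 > arr[4]=1
(0, 6): arr[0]=17 > arr[6]=16
(0, 7): arr[0]=17 > arr[7]=6
(1, 4): arr[1]=10 > arr[4]=1
(1, 7): arr[1]=10 > arr[7]=6
(2, 3): arr[2]=19 > arr[3]=12
(2, 4): arr[2]=19 > arr[4]=1
(2, 6): arr[2]=19 > arr[6]=16
(2, 7): arr[2]=19 > arr[7]=6
(3, 4): arr[3]=12 > arr[4]=1
(3, 7): arr[3]=12 > arr[7]=6
(5, 6): arr[5]=19 > arr[6]=16
(5, 7): arr[5]=19 > arr[7]=6
(6, 7): arr[6]=16 > arr[7]=6

Total inversions: 16

The array has 16 inversion(s): (0,1), (0,3), (0,4), (0,6), (0,7), (1,4), (1,7), (2,3), (2,4), (2,6), (2,7), (3,4), (3,7), (5,6), (5,7), (6,7). Each pair (i,j) satisfies i < j and arr[i] > arr[j].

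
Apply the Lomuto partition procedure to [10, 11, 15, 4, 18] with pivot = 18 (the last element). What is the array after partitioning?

Lomuto partition with pivot = 18:

Initial array: [10, 11, 15, 4, 18]

arr[0]=10 <= 18: swap with position 0, array becomes [10, 11, 15, 4, 18]
arr[1]=11 <= 18: swap with position 1, array becomes [10, 11, 15, 4, 18]
arr[2]=15 <= 18: swap with position 2, array becomes [10, 11, 15, 4, 18]
arr[3]=4 <= 18: swap with position 3, array becomes [10, 11, 15, 4, 18]

Place pivot at position 4: [10, 11, 15, 4, 18]
Pivot position: 4

After partitioning with pivot 18, the array becomes [10, 11, 15, 4, 18]. The pivot is placed at index 4. All elements to the left of the pivot are <= 18, and all elements to the right are > 18.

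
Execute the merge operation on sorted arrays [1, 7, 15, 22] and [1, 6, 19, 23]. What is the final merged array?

Merging process:

Compare 1 vs 1: take 1 from left. Merged: [1]
Compare 7 vs 1: take 1 from right. Merged: [1, 1]
Compare 7 vs 6: take 6 from right. Merged: [1, 1, 6]
Compare 7 vs 19: take 7 from left. Merged: [1, 1, 6, 7]
Compare 15 vs 19: take 15 from left. Merged: [1, 1, 6, 7, 15]
Compare 22 vs 19: take 19 from right. Merged: [1, 1, 6, 7, 15, 19]
Compare 22 vs 23: take 22 from left. Merged: [1, 1, 6, 7, 15, 19, 22]
Append remaining from right: [23]. Merged: [1, 1, 6, 7, 15, 19, 22, 23]

Final merged array: [1, 1, 6, 7, 15, 19, 22, 23]
Total comparisons: 7

The merged array is [1, 1, 6, 7, 15, 19, 22, 23], requiring 7 comparisons. The merge step runs in O(n) time where n is the total number of elements.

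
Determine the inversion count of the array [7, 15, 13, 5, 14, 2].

Finding inversions in [7, 15, 13, 5, 14, 2]:

(0, 3): arr[0]=7 > arr[3]=5
(0, 5): arr[0]=7 > arr[5]=2
(1, 2): arr[1]=15 > arr[2]=13
(1, 3): arr[1]=15 > arr[3]=5
(1, 4): arr[1]=15 > arr[4]=14
(1, 5): arr[1]=15 > arr[5]=2
(2, 3): arr[2]=13 > arr[3]=5
(2, 5): arr[2]=13 > arr[5]=2
(3, 5): arr[3]=5 > arr[5]=2
(4, 5): arr[4]=14 > arr[5]=2

Total inversions: 10

The array has 10 inversion(s): (0,3), (0,5), (1,2), (1,3), (1,4), (1,5), (2,3), (2,5), (3,5), (4,5). Each pair (i,j) satisfies i < j and arr[i] > arr[j].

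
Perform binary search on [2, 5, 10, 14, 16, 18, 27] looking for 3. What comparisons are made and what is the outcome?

Binary search for 3 in [2, 5, 10, 14, 16, 18, 27]:

lo=0, hi=6, mid=3, arr[mid]=14 -> 14 > 3, search left half
lo=0, hi=2, mid=1, arr[mid]=5 -> 5 > 3, search left half
lo=0, hi=0, mid=0, arr[mid]=2 -> 2 < 3, search right half
lo=1 > hi=0, target 3 not found

Binary search determines that 3 is not in the array after 3 comparisons. The search space was exhausted without finding the target.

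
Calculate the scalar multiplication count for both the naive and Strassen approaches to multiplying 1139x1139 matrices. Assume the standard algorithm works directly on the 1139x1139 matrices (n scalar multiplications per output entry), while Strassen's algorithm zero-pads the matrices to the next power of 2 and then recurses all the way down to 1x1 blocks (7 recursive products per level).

Matrix multiplication for 1139x1139 matrices:

Strassen's algorithm requires power-of-2 dimensions. Pad 1139x1139 to 2048x2048 (next power of 2).

Standard algorithm: 1139^3 = 1477648619 multiplications
Strassen's algorithm: 7^(log2(2048)) = 7^11 = 1977326743 multiplications
Difference: 1477648619 - 1977326743 = -499678124 (Strassen uses MORE here due to padding overhead — for small or just-over-power-of-2 n, padding can outweigh the per-level savings)

Standard: 1477648619 multiplications (1139^3). Strassen: 1977326743 multiplications (7^11, after padding to 2048x2048). Strassen reduces 8 recursive multiplications to 7 at each level.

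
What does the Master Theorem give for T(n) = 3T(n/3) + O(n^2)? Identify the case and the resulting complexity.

Master Theorem for T(n) = 3T(n/3) + O(n^2):

a = 3, b = 3, c = 2
log_b(a) = log_3(3) = 1.0000

Case 3: c = 2 > log_3(3) = 1.0000
T(n) = O(n^2) = O(n^2)

For T(n) = 3T(n/3) + O(n^2): log_3(3) = 1.0000. This is Case 3 of the Master Theorem (c > log_b(a), work dominated by root), giving O(n^2).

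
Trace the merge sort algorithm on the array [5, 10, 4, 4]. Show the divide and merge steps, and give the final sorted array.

Merge sort trace:

Split: [5, 10, 4, 4] -> [5, 10] and [4, 4]
  Split: [5, 10] -> [5] and [10]
  Merge: [5] + [10] -> [5, 10]
  Split: [4, 4] -> [4] and [4]
  Merge: [4] + [4] -> [4, 4]
Merge: [5, 10] + [4, 4] -> [4, 4, 5, 10]

Final sorted array: [4, 4, 5, 10]

The merge sort proceeds by recursively splitting the array and merging sorted halves.
After all merges, the sorted array is [4, 4, 5, 10].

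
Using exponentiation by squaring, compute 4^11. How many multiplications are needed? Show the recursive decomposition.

Computing 4^11 by squaring (build up from 4^1; each line after the first costs one multiplication):

4^1 = 4
4^2 = (4^1)^2 = 4^2 = 16
4^4 = (4^2)^2 = 16^2 = 256
4^5 = 4 * 4^4 = 4 * 256 = 1024
4^10 = (4^5)^2 = 1024^2 = 1048576
4^11 = 4 * 4^10 = 4 * 1048576 = 4194304

Result: 4194304
Multiplications needed: 5 (5 lines after 4^1)

4^11 = 4194304. Using exponentiation by squaring, this requires 5 multiplications. The key idea: if the exponent is even, square the half-power; if odd, multiply by the base once.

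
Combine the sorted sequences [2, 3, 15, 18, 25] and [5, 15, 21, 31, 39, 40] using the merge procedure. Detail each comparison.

Merging process:

Compare 2 vs 5: take 2 from left. Merged: [2]
Compare 3 vs 5: take 3 from left. Merged: [2, 3]
Compare 15 vs 5: take 5 from right. Merged: [2, 3, 5]
Compare 15 vs 15: take 15 from left. Merged: [2, 3, 5, 15]
Compare 18 vs 15: take 15 from right. Merged: [2, 3, 5, 15, 15]
Compare 18 vs 21: take 18 from left. Merged: [2, 3, 5, 15, 15, 18]
Compare 25 vs 21: take 21 from right. Merged: [2, 3, 5, 15, 15, 18, 21]
Compare 25 vs 31: take 25 from left. Merged: [2, 3, 5, 15, 15, 18, 21, 25]
Append remaining from right: [31, 39, 40]. Merged: [2, 3, 5, 15, 15, 18, 21, 25, 31, 39, 40]

Final merged array: [2, 3, 5, 15, 15, 18, 21, 25, 31, 39, 40]
Total comparisons: 8

The merged array is [2, 3, 5, 15, 15, 18, 21, 25, 31, 39, 40], requiring 8 comparisons. The merge step runs in O(n) time where n is the total number of elements.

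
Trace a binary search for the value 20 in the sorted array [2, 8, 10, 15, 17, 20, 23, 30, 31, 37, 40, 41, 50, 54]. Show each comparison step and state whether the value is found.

Binary search for 20 in [2, 8, 10, 15, 17, 20, 23, 30, 31, 37, 40, 41, 50, 54]:

lo=0, hi=13, mid=6, arr[mid]=23 -> 23 > 20, search left half
lo=0, hi=5, mid=2, arr[mid]=10 -> 10 < 20, search right half
lo=3, hi=5, mid=4, arr[mid]=17 -> 17 < 20, search right half
lo=5, hi=5, mid=5, arr[mid]=20 -> Found target at index 5!

Binary search finds 20 at index 5 after 4 comparisons. The search repeatedly halves the search space by comparing with the middle element.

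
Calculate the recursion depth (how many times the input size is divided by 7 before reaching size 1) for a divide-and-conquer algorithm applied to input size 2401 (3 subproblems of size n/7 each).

For divide and conquer with division factor 7:

Problem sizes at each level:
Level 0: 2401
Level 1: 343
Level 2: 49
Level 3: 7
Level 4: 1

The root is level 0 and the size-1 base case is level 4 (the tree spans levels 0 through 4, i.e. 5 levels counting the root), so the depth is the number of divisions: log_7(2401) = 4

The recursion tree depth is log_7(2401) = 4. At each level, the problem size is divided by 7, so it takes 4 divisions to reduce to a base case of size 1. The algorithm makes 3 recursive calls at each level.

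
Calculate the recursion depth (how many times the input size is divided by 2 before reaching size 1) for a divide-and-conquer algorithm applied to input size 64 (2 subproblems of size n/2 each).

For divide and conquer with division factor 2:

Problem sizes at each level:
Level 0: 64
Level 1: 32
Level 2: 16
Level 3: 8
Level 4: 4
Level 5: 2
Level 6: 1

The root is level 0 and the size-1 base case is level 6 (the tree spans levels 0 through 6, i.e. 7 levels counting the root), so the depth is the number of divisions: log_2(64) = 6

The recursion tree depth is log_2(64) = 6. At each level, the problem size is divided by 2, so it takes 6 divisions to reduce to a base case of size 1. The algorithm makes 2 recursive calls at each level.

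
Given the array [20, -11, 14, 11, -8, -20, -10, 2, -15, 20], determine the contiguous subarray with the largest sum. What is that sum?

Using Kadane's algorithm on [20, -11, 14, 11, -8, -20, -10, 2, -15, 20]:

Scanning through the array:
Position 1 (value -11): max_ending_here = 9, max_so_far = 20
Position 2 (value 14): max_ending_here = 23, max_so_far = 23
Position 3 (value 11): max_ending_here = 34, max_so_far = 34
Position 4 (value -8): max_ending_here = 26, max_so_far = 34
Position 5 (value -20): max_ending_here = 6, max_so_far = 34
Position 6 (value -10): max_ending_here = -4, max_so_far = 34
Position 7 (value 2): max_ending_here = 2, max_so_far = 34
Position 8 (value -15): max_ending_here = -13, max_so_far = 34
Position 9 (value 20): max_ending_here = 20, max_so_far = 34

Maximum subarray: [20, -11, 14, 11]
Maximum sum: 34

The maximum subarray is [20, -11, 14, 11] with sum 34. This subarray runs from index 0 to index 3.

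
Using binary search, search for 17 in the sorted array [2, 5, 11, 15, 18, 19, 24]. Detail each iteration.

Binary search for 17 in [2, 5, 11, 15, 18, 19, 24]:

lo=0, hi=6, mid=3, arr[mid]=15 -> 15 < 17, search right half
lo=4, hi=6, mid=5, arr[mid]=19 -> 19 > 17, search left half
lo=4, hi=4, mid=4, arr[mid]=18 -> 18 > 17, search left half
lo=4 > hi=3, target 17 not found

Binary search determines that 17 is not in the array after 3 comparisons. The search space was exhausted without finding the target.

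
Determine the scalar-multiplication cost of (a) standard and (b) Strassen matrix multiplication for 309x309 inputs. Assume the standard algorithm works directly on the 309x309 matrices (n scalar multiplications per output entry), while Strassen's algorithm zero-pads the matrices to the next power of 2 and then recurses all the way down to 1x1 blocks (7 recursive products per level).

Matrix multiplication for 309x309 matrices:

Strassen's algorithm requires power-of-2 dimensions. Pad 309x309 to 512x512 (next power of 2).

Standard algorithm: 309^3 = 29503629 multiplications
Strassen's algorithm: 7^(log2(512)) = 7^9 = 40353607 multiplications
Difference: 29503629 - 40353607 = -10849978 (Strassen uses MORE here due to padding overhead — for small or just-over-power-of-2 n, padding can outweigh the per-level savings)

Standard: 29503629 multiplications (309^3). Strassen: 40353607 multiplications (7^9, after padding to 512x512). Strassen reduces 8 recursive multiplications to 7 at each level.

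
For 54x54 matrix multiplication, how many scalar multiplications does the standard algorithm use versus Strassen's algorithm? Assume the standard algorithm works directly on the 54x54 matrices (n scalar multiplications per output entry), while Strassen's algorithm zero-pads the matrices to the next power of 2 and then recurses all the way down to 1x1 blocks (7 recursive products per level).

Matrix multiplication for 54x54 matrices:

Strassen's algorithm requires power-of-2 dimensions. Pad 54x54 to 64x64 (next power of 2).

Standard algorithm: 54^3 = 157464 multiplications
Strassen's algorithm: 7^(log2(64)) = 7^6 = 117649 multiplications
Savings: 157464 - 117649 = 39815 multiplications

Standard: 157464 multiplications (54^3). Strassen: 117649 multiplications (7^6, after padding to 64x64). Strassen reduces 8 recursive multiplications to 7 at each level.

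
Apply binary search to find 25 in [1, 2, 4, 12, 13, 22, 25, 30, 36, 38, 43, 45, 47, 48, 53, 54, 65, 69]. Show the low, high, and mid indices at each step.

Binary search for 25 in [1, 2, 4, 12, 13, 22, 25, 30, 36, 38, 43, 45, 47, 48, 53, 54, 65, 69]:

lo=0, hi=17, mid=8, arr[mid]=36 -> 36 > 25, search left half
lo=0, hi=7, mid=3, arr[mid]=12 -> 12 < 25, search right half
lo=4, hi=7, mid=5, arr[mid]=22 -> 22 < 25, search right half
lo=6, hi=7, mid=6, arr[mid]=25 -> Found target at index 6!

Binary search finds 25 at index 6 after 4 comparisons. The search repeatedly halves the search space by comparing with the middle element.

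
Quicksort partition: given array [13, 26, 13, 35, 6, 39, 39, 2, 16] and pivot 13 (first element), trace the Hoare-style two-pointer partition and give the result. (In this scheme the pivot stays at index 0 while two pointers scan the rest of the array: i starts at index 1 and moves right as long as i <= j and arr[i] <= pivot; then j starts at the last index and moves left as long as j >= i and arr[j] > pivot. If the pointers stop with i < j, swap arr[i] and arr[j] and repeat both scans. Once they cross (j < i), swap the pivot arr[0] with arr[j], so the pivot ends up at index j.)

Hoare-style two-pointer partition with pivot = 13:

Initial array: [13, 26, 13, 35, 6, 39, 39, 2, 16]

Pointers start at i = 1, j = 8.
i stops at index 1 (arr[1]=26 > 13), j stops at index 7 (arr[7]=2 <= 13): swap arr[1] and arr[7], array becomes [13, 2, 13, 35, 6, 39, 39, 26, 16]
i stops at index 3 (arr[3]=35 > 13), j stops at index 4 (arr[4]=6 <= 13): swap arr[3] and arr[4], array becomes [13, 2, 13, 6, 35, 39, 39, 26, 16]
i ends at 4, j ends at 3: the pointers have crossed (j < i), so scanning stops.

Swap pivot arr[0] with arr[3] to place pivot at position 3: [6, 2, 13, 13, 35, 39, 39, 26, 16]
Pivot position: 3

After partitioning with pivot 13, the array becomes [6, 2, 13, 13, 35, 39, 39, 26, 16]. The pivot is placed at index 3. All elements to the left of the pivot are <= 13, and all elements to the right are > 13.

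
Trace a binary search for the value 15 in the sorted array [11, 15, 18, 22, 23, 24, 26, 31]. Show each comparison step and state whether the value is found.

Binary search for 15 in [11, 15, 18, 22, 23, 24, 26, 31]:

lo=0, hi=7, mid=3, arr[mid]=22 -> 22 > 15, search left half
lo=0, hi=2, mid=1, arr[mid]=15 -> Found target at index 1!

Binary search finds 15 at index 1 after 2 comparisons. The search repeatedly halves the search space by comparing with the middle element.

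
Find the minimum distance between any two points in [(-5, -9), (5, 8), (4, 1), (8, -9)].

Computing all pairwise distances among 4 points:

d((-5, -9), (5, 8)) = 19.7231
d((-5, -9), (4, 1)) = 13.4536
d((-5, -9), (8, -9)) = 13.0
d((5, 8), (4, 1)) = 7.0711 <-- minimum
d((5, 8), (8, -9)) = 17.2627
d((4, 1), (8, -9)) = 10.7703

Closest pair: (5, 8) and (4, 1) with distance 7.0711

The closest pair is (5, 8) and (4, 1) with Euclidean distance 7.0711. For 4 points, brute-force pairwise comparison is shown above. For large n, the divide-and-conquer algorithm (sort by x, recurse on halves, check the dividing strip) achieves O(n log n).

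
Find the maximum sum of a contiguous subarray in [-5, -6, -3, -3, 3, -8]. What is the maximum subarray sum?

Using Kadane's algorithm on [-5, -6, -3, -3, 3, -8]:

Scanning through the array:
Position 1 (value -6): max_ending_here = -6, max_so_far = -5
Position 2 (value -3): max_ending_here = -3, max_so_far = -3
Position 3 (value -3): max_ending_here = -3, max_so_far = -3
Position 4 (value 3): max_ending_here = 3, max_so_far = 3
Position 5 (value -8): max_ending_here = -5, max_so_far = 3

Maximum subarray: [3]
Maximum sum: 3

The maximum subarray is [3] with sum 3. This subarray runs from index 4 to index 4.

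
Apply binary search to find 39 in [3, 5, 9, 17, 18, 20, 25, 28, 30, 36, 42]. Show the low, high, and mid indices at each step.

Binary search for 39 in [3, 5, 9, 17, 18, 20, 25, 28, 30, 36, 42]:

lo=0, hi=10, mid=5, arr[mid]=20 -> 20 < 39, search right half
lo=6, hi=10, mid=8, arr[mid]=30 -> 30 < 39, search right half
lo=9, hi=10, mid=9, arr[mid]=36 -> 36 < 39, search right half
lo=10, hi=10, mid=10, arr[mid]=42 -> 42 > 39, search left half
lo=10 > hi=9, target 39 not found

Binary search determines that 39 is not in the array after 4 comparisons. The search space was exhausted without finding the target.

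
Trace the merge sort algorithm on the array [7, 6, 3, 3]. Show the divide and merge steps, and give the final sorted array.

Merge sort trace:

Split: [7, 6, 3, 3] -> [7, 6] and [3, 3]
  Split: [7, 6] -> [7] and [6]
  Merge: [7] + [6] -> [6, 7]
  Split: [3, 3] -> [3] and [3]
  Merge: [3] + [3] -> [3, 3]
Merge: [6, 7] + [3, 3] -> [3, 3, 6, 7]

Final sorted array: [3, 3, 6, 7]

The merge sort proceeds by recursively splitting the array and merging sorted halves.
After all merges, the sorted array is [3, 3, 6, 7].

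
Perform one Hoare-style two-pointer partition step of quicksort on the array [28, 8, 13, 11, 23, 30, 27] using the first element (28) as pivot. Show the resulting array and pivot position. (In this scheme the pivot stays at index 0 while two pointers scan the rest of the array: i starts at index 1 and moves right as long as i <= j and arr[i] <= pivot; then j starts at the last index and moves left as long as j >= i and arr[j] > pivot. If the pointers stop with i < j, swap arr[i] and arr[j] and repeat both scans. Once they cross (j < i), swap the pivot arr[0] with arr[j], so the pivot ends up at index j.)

Hoare-style two-pointer partition with pivot = 28:

Initial array: [28, 8, 13, 11, 23, 30, 27]

Pointers start at i = 1, j = 6.
i stops at index 5 (arr[5]=30 > 28), j stops at index 6 (arr[6]=27 <= 28): swap arr[5] and arr[6], array becomes [28, 8, 13, 11, 23, 27, 30]
i ends at 6, j ends at 5: the pointers have crossed (j < i), so scanning stops.

Swap pivot arr[0] with arr[5] to place pivot at position 5: [27, 8, 13, 11, 23, 28, 30]
Pivot position: 5

After partitioning with pivot 28, the array becomes [27, 8, 13, 11, 23, 28, 30]. The pivot is placed at index 5. All elements to the left of the pivot are <= 28, and all elements to the right are > 28.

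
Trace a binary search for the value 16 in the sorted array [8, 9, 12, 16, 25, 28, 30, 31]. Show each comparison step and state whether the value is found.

Binary search for 16 in [8, 9, 12, 16, 25, 28, 30, 31]:

lo=0, hi=7, mid=3, arr[mid]=16 -> Found target at index 3!

Binary search finds 16 at index 3 after 1 comparisons. The search repeatedly halves the search space by comparing with the middle element.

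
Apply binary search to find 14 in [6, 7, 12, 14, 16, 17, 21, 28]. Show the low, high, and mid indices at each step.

Binary search for 14 in [6, 7, 12, 14, 16, 17, 21, 28]:

lo=0, hi=7, mid=3, arr[mid]=14 -> Found target at index 3!

Binary search finds 14 at index 3 after 1 comparisons. The search repeatedly halves the search space by comparing with the middle element.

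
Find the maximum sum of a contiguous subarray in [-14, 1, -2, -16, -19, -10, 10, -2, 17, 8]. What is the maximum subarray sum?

Using Kadane's algorithm on [-14, 1, -2, -16, -19, -10, 10, -2, 17, 8]:

Scanning through the array:
Position 1 (value 1): max_ending_here = 1, max_so_far = 1
Position 2 (value -2): max_ending_here = -1, max_so_far = 1
Position 3 (value -16): max_ending_here = -16, max_so_far = 1
Position 4 (value -19): max_ending_here = -19, max_so_far = 1
Position 5 (value -10): max_ending_here = -10, max_so_far = 1
Position 6 (value 10): max_ending_here = 10, max_so_far = 10
Position 7 (value -2): max_ending_here = 8, max_so_far = 10
Position 8 (value 17): max_ending_here = 25, max_so_far = 25
Position 9 (value 8): max_ending_here = 33, max_so_far = 33

Maximum subarray: [10, -2, 17, 8]
Maximum sum: 33

The maximum subarray is [10, -2, 17, 8] with sum 33. This subarray runs from index 6 to index 9.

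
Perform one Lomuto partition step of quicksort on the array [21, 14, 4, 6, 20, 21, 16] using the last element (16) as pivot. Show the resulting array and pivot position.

Lomuto partition with pivot = 16:

Initial array: [21, 14, 4, 6, 20, 21, 16]

arr[0]=21 > 16: no swap
arr[1]=14 <= 16: swap with position 0, array becomes [14, 21, 4, 6, 20, 21, 16]
arr[2]=4 <= 16: swap with position 1, array becomes [14, 4, 21, 6, 20, 21, 16]
arr[3]=6 <= 16: swap with position 2, array becomes [14, 4, 6, 21, 20, 21, 16]
arr[4]=20 > 16: no swap
arr[5]=21 > 16: no swap

Place pivot at position 3: [14, 4, 6, 16, 20, 21, 21]
Pivot position: 3

After partitioning with pivot 16, the array becomes [14, 4, 6, 16, 20, 21, 21]. The pivot is placed at index 3. All elements to the left of the pivot are <= 16, and all elements to the right are > 16.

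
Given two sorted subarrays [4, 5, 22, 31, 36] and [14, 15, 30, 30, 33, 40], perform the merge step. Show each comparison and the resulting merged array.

Merging process:

Compare 4 vs 14: take 4 from left. Merged: [4]
Compare 5 vs 14: take 5 from left. Merged: [4, 5]
Compare 22 vs 14: take 14 from right. Merged: [4, 5, 14]
Compare 22 vs 15: take 15 from right. Merged: [4, 5, 14, 15]
Compare 22 vs 30: take 22 from left. Merged: [4, 5, 14, 15, 22]
Compare 31 vs 30: take 30 from right. Merged: [4, 5, 14, 15, 22, 30]
Compare 31 vs 30: take 30 from right. Merged: [4, 5, 14, 15, 22, 30, 30]
Compare 31 vs 33: take 31 from left. Merged: [4, 5, 14, 15, 22, 30, 30, 31]
Compare 36 vs 33: take 33 from right. Merged: [4, 5, 14, 15, 22, 30, 30, 31, 33]
Compare 36 vs 40: take 36 from left. Merged: [4, 5, 14, 15, 22, 30, 30, 31, 33, 36]
Append remaining from right: [40]. Merged: [4, 5, 14, 15, 22, 30, 30, 31, 33, 36, 40]

Final merged array: [4, 5, 14, 15, 22, 30, 30, 31, 33, 36, 40]
Total comparisons: 10

The merged array is [4, 5, 14, 15, 22, 30, 30, 31, 33, 36, 40], requiring 10 comparisons. The merge step runs in O(n) time where n is the total number of elements.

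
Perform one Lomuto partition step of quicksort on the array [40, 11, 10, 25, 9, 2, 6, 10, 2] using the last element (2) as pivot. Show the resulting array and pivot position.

Lomuto partition with pivot = 2:

Initial array: [40, 11, 10, 25, 9, 2, 6, 10, 2]

arr[0]=40 > 2: no swap
arr[1]=11 > 2: no swap
arr[2]=10 > 2: no swap
arr[3]=25 > 2: no swap
arr[4]=9 > 2: no swap
arr[5]=2 <= 2: swap with position 0, array becomes [2, 11, 10, 25, 9, 40, 6, 10, 2]
arr[6]=6 > 2: no swap
arr[7]=10 > 2: no swap

Place pivot at position 1: [2, 2, 10, 25, 9, 40, 6, 10, 11]
Pivot position: 1

After partitioning with pivot 2, the array becomes [2, 2, 10, 25, 9, 40, 6, 10, 11]. The pivot is placed at index 1. All elements to the left of the pivot are <= 2, and all elements to the right are > 2.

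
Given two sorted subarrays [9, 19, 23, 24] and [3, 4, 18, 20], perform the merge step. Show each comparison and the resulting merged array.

Merging process:

Compare 9 vs 3: take 3 from right. Merged: [3]
Compare 9 vs 4: take 4 from right. Merged: [3, 4]
Compare 9 vs 18: take 9 from left. Merged: [3, 4, 9]
Compare 19 vs 18: take 18 from right. Merged: [3, 4, 9, 18]
Compare 19 vs 20: take 19 from left. Merged: [3, 4, 9, 18, 19]
Compare 23 vs 20: take 20 from right. Merged: [3, 4, 9, 18, 19, 20]
Append remaining from left: [23, 24]. Merged: [3, 4, 9, 18, 19, 20, 23, 24]

Final merged array: [3, 4, 9, 18, 19, 20, 23, 24]
Total comparisons: 6

The merged array is [3, 4, 9, 18, 19, 20, 23, 24], requiring 6 comparisons. The merge step runs in O(n) time where n is the total number of elements.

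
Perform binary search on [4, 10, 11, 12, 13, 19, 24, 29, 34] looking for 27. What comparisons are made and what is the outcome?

Binary search for 27 in [4, 10, 11, 12, 13, 19, 24, 29, 34]:

lo=0, hi=8, mid=4, arr[mid]=13 -> 13 < 27, search right half
lo=5, hi=8, mid=6, arr[mid]=24 -> 24 < 27, search right half
lo=7, hi=8, mid=7, arr[mid]=29 -> 29 > 27, search left half
lo=7 > hi=6, target 27 not found

Binary search determines that 27 is not in the array after 3 comparisons. The search space was exhausted without finding the target.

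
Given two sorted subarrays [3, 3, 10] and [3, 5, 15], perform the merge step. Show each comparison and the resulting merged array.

Merging process:

Compare 3 vs 3: take 3 from left. Merged: [3]
Compare 3 vs 3: take 3 from left. Merged: [3, 3]
Compare 10 vs 3: take 3 from right. Merged: [3, 3, 3]
Compare 10 vs 5: take 5 from right. Merged: [3, 3, 3, 5]
Compare 10 vs 15: take 10 from left. Merged: [3, 3, 3, 5, 10]
Append remaining from right: [15]. Merged: [3, 3, 3, 5, 10, 15]

Final merged array: [3, 3, 3, 5, 10, 15]
Total comparisons: 5

The merged array is [3, 3, 3, 5, 10, 15], requiring 5 comparisons. The merge step runs in O(n) time where n is the total number of elements.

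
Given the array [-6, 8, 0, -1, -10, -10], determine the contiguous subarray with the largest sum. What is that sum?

Using Kadane's algorithm on [-6, 8, 0, -1, -10, -10]:

Scanning through the array:
Position 1 (value 8): max_ending_here = 8, max_so_far = 8
Position 2 (value 0): max_ending_here = 8, max_so_far = 8
Position 3 (value -1): max_ending_here = 7, max_so_far = 8
Position 4 (value -10): max_ending_here = -3, max_so_far = 8
Position 5 (value -10): max_ending_here = -10, max_so_far = 8

Maximum subarray: [8]
Maximum sum: 8

The maximum subarray is [8] with sum 8. This subarray runs from index 1 to index 1.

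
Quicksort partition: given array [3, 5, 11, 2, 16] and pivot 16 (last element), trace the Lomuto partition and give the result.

Lomuto partition with pivot = 16:

Initial array: [3, 5, 11, 2, 16]

arr[0]=3 <= 16: swap with position 0, array becomes [3, 5, 11, 2, 16]
arr[1]=5 <= 16: swap with position 1, array becomes [3, 5, 11, 2, 16]
arr[2]=11 <= 16: swap with position 2, array becomes [3, 5, 11, 2, 16]
arr[3]=2 <= 16: swap with position 3, array becomes [3, 5, 11, 2, 16]

Place pivot at position 4: [3, 5, 11, 2, 16]
Pivot position: 4

After partitioning with pivot 16, the array becomes [3, 5, 11, 2, 16]. The pivot is placed at index 4. All elements to the left of the pivot are <= 16, and all elements to the right are > 16.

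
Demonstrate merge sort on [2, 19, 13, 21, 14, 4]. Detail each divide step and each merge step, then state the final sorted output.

Merge sort trace:

Split: [2, 19, 13, 21, 14, 4] -> [2, 19, 13] and [21, 14, 4]
  Split: [2, 19, 13] -> [2] and [19, 13]
    Split: [19, 13] -> [19] and [13]
    Merge: [19] + [13] -> [13, 19]
  Merge: [2] + [13, 19] -> [2, 13, 19]
  Split: [21, 14, 4] -> [21] and [14, 4]
    Split: [14, 4] -> [14] and [4]
    Merge: [14] + [4] -> [4, 14]
  Merge: [21] + [4, 14] -> [4, 14, 21]
Merge: [2, 13, 19] + [4, 14, 21] -> [2, 4, 13, 14, 19, 21]

Final sorted array: [2, 4, 13, 14, 19, 21]

The merge sort proceeds by recursively splitting the array and merging sorted halves.
After all merges, the sorted array is [2, 4, 13, 14, 19, 21].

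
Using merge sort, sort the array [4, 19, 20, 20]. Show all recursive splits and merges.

Merge sort trace:

Split: [4, 19, 20, 20] -> [4, 19] and [20, 20]
  Split: [4, 19] -> [4] and [19]
  Merge: [4] + [19] -> [4, 19]
  Split: [20, 20] -> [20] and [20]
  Merge: [20] + [20] -> [20, 20]
Merge: [4, 19] + [20, 20] -> [4, 19, 20, 20]

Final sorted array: [4, 19, 20, 20]

The merge sort proceeds by recursively splitting the array and merging sorted halves.
After all merges, the sorted array is [4, 19, 20, 20].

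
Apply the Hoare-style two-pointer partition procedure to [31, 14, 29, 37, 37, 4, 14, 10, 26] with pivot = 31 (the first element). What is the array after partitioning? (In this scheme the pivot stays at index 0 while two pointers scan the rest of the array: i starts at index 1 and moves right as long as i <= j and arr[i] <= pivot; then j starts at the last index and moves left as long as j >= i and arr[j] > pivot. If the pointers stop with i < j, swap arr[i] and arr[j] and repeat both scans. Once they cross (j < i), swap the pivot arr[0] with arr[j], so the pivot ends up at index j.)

Hoare-style two-pointer partition with pivot = 31:

Initial array: [31, 14, 29, 37, 37, 4, 14, 10, 26]

Pointers start at i = 1, j = 8.
i stops at index 3 (arr[3]=37 > 31), j stops at index 8 (arr[8]=26 <= 31): swap arr[3] and arr[8], array becomes [31, 14, 29, 26, 37, 4, 14, 10, 37]
i stops at index 4 (arr[4]=37 > 31), j stops at index 7 (arr[7]=10 <= 31): swap arr[4] and arr[7], array becomes [31, 14, 29, 26, 10, 4, 14, 37, 37]
i ends at 7, j ends at 6: the pointers have crossed (j < i), so scanning stops.

Swap pivot arr[0] with arr[6] to place pivot at position 6: [14, 14, 29, 26, 10, 4, 31, 37, 37]
Pivot position: 6

After partitioning with pivot 31, the array becomes [14, 14, 29, 26, 10, 4, 31, 37, 37]. The pivot is placed at index 6. All elements to the left of the pivot are <= 31, and all elements to the right are > 31.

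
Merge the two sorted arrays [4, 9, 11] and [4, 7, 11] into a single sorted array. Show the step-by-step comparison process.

Merging process:

Compare 4 vs 4: take 4 from left. Merged: [4]
Compare 9 vs 4: take 4 from right. Merged: [4, 4]
Compare 9 vs 7: take 7 from right. Merged: [4, 4, 7]
Compare 9 vs 11: take 9 from left. Merged: [4, 4, 7, 9]
Compare 11 vs 11: take 11 from left. Merged: [4, 4, 7, 9, 11]
Append remaining from right: [11]. Merged: [4, 4, 7, 9, 11, 11]

Final merged array: [4, 4, 7, 9, 11, 11]
Total comparisons: 5

The merged array is [4, 4, 7, 9, 11, 11], requiring 5 comparisons. The merge step runs in O(n) time where n is the total number of elements.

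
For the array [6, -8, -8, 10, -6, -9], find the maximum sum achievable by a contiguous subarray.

Using Kadane's algorithm on [6, -8, -8, 10, -6, -9]:

Scanning through the array:
Position 1 (value -8): max_ending_here = -2, max_so_far = 6
Position 2 (value -8): max_ending_here = -8, max_so_far = 6
Position 3 (value 10): max_ending_here = 10, max_so_far = 10
Position 4 (value -6): max_ending_here = 4, max_so_far = 10
Position 5 (value -9): max_ending_here = -5, max_so_far = 10

Maximum subarray: [10]
Maximum sum: 10

The maximum subarray is [10] with sum 10. This subarray runs from index 3 to index 3.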